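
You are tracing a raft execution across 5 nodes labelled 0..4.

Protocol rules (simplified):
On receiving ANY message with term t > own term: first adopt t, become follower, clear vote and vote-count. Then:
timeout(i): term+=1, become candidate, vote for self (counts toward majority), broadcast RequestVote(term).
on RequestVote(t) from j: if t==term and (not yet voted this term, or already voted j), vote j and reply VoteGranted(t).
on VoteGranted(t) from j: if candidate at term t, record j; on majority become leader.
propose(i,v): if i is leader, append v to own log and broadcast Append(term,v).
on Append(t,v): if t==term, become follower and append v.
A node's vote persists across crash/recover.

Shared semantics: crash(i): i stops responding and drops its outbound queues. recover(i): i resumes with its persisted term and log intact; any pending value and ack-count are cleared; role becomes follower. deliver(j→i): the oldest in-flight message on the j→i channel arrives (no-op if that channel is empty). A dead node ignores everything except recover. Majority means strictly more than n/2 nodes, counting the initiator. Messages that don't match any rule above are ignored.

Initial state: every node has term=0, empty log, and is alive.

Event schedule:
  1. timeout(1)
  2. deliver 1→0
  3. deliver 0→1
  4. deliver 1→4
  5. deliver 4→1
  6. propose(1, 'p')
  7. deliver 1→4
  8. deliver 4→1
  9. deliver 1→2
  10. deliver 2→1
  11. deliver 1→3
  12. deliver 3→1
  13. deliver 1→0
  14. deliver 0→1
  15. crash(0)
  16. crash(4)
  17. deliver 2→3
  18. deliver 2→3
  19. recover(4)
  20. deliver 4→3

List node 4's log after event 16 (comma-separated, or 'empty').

[1] timeout(1) → N1(cand t1 [-])
[2] deliver 1→0 → N0(foll t1 [-])
[3] deliver 0→1 → ∅
[4] deliver 1→4 → N4(foll t1 [-])
[5] deliver 4→1 → N1(lead t1 [-])
[6] propose(1,'p') → N1(lead t1 [p])
[7] deliver 1→4 → N4(foll t1 [p])
[8] deliver 4→1 → ∅
[9] deliver 1→2 → N2(foll t1 [-])
[10] deliver 2→1 → ∅
[11] deliver 1→3 → N3(foll t1 [-])
[12] deliver 3→1 → ∅
[13] deliver 1→0 → N0(foll t1 [p])
[14] deliver 0→1 → ∅
[15] crash(0) → N0(✗foll t1 [p])
[16] crash(4) → N4(✗foll t1 [p])

p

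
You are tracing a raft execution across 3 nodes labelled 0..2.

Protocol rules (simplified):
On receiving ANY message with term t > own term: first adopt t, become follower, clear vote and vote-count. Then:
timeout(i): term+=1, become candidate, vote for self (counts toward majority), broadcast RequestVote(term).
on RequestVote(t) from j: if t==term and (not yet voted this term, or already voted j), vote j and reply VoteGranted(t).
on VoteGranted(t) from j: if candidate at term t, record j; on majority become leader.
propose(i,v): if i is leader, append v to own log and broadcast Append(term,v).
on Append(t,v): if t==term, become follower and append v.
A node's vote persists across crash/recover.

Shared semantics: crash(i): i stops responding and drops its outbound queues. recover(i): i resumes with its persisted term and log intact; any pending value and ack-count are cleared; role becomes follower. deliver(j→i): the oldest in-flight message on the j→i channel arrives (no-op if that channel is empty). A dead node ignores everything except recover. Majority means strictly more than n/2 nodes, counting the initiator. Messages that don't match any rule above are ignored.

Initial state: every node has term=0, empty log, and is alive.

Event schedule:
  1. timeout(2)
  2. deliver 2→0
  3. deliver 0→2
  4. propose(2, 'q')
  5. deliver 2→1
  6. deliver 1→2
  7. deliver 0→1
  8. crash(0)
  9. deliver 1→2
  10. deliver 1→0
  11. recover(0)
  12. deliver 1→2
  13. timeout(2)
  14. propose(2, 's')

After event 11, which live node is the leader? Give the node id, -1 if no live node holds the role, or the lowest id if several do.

[1] timeout(2) → N2(cand t1 [-])
[2] deliver 2→0 → N0(foll t1 [-])
[3] deliver 0→2 → N2(lead t1 [-])
[4] propose(2,'q') → N2(lead t1 [q])
[5] deliver 2→1 → N1(foll t1 [-])
[6] deliver 1→2 → ∅
[7] deliver 0→1 → ∅
[8] crash(0) → N0(✗foll t1 [-])
[9] deliver 1→2 → ∅
[10] deliver 1→0 → ∅
[11] recover(0) → N0(foll t1 [-])

2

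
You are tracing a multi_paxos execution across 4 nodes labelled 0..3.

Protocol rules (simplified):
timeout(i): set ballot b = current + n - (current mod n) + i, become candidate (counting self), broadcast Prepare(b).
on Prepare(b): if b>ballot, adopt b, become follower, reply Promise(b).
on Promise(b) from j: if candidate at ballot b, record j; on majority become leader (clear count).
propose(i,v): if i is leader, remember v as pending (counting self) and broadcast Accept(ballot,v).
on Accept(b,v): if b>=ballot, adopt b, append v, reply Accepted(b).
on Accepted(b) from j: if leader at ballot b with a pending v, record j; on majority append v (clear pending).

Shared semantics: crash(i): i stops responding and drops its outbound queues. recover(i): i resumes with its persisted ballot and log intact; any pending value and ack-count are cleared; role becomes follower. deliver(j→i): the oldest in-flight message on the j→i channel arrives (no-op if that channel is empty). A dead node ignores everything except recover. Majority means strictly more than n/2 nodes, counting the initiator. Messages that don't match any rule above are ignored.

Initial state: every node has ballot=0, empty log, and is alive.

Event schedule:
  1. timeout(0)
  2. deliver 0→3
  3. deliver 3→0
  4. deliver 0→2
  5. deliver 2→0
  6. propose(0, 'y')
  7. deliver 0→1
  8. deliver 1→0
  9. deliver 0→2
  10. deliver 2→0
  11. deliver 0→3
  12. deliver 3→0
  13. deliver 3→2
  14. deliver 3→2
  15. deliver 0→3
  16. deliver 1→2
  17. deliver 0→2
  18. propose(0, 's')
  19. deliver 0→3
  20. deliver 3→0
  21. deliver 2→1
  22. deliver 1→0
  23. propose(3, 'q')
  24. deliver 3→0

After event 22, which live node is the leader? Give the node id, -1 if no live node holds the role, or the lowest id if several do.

e1 timeout(0): 0[cand,b=4,-]
e2 deliver 0→3: 3[foll,b=4,-]
e3 deliver 3→0: ·
e4 deliver 0→2: 2[foll,b=4,-]
e5 deliver 2→0: 0[lead,b=4,-]
e6 propose(0,'y'): ·
e7 deliver 0→1: 1[foll,b=4,-]
e8 deliver 1→0: ·
e9 deliver 0→2: 2[foll,b=4,y]
e10 deliver 2→0: ·
e11 deliver 0→3: 3[foll,b=4,y]
e12 deliver 3→0: 0[lead,b=4,y]
e13 deliver 3→2: ·
e14 deliver 3→2: ·
e15 deliver 0→3: ·
e16 deliver 1→2: ·
e17 deliver 0→2: ·
e18 propose(0,'s'): ·
e19 deliver 0→3: 3[foll,b=4,y,s]
e20 deliver 3→0: ·
e21 deliver 2→1: ·
e22 deliver 1→0: ·

0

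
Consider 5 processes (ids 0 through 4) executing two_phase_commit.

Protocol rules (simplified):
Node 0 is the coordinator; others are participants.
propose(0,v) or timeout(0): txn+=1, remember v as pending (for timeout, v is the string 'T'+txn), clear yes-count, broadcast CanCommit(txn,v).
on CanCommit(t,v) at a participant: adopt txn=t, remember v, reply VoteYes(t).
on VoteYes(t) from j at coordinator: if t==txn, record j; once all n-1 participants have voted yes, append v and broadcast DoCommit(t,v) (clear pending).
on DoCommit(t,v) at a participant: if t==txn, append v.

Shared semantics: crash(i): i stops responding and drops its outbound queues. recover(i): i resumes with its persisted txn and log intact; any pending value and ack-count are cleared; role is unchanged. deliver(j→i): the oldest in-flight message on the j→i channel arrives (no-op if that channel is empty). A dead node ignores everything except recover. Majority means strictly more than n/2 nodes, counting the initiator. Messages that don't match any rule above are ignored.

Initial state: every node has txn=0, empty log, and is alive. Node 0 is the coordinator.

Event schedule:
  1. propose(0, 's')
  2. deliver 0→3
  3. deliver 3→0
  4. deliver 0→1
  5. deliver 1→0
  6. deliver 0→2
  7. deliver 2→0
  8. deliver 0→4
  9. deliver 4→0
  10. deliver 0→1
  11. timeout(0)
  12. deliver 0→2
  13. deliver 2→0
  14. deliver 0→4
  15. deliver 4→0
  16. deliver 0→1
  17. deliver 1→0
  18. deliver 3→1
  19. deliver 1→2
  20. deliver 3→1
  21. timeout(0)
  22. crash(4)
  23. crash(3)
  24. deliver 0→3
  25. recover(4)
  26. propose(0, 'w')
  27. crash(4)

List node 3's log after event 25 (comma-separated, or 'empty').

empty

e1 propose(0,'s'): 0[coor,t=1,-]
e2 deliver 0→3: 3[part,t=1,-]
e3 deliver 3→0: ·
e4 deliver 0→1: 1[part,t=1,-]
e5 deliver 1→0: ·
e6 deliver 0→2: 2[part,t=1,-]
e7 deliver 2→0: ·
e8 deliver 0→4: 4[part,t=1,-]
e9 deliver 4→0: 0[coor,t=1,s]
e10 deliver 0→1: 1[part,t=1,s]
e11 timeout(0): 0[coor,t=2,s]
e12 deliver 0→2: 2[part,t=1,s]
e13 deliver 2→0: ·
e14 deliver 0→4: 4[part,t=1,s]
e15 deliver 4→0: ·
e16 deliver 0→1: 1[part,t=2,s]
e17 deliver 1→0: ·
e18 deliver 3→1: ·
e19 deliver 1→2: ·
e20 deliver 3→1: ·
e21 timeout(0): 0[coor,t=3,s]
e22 crash(4): 4[✗part,t=1,s]
e23 crash(3): 3[✗part,t=1,-]
e24 deliver 0→3: ·
e25 recover(4): 4[part,t=1,s]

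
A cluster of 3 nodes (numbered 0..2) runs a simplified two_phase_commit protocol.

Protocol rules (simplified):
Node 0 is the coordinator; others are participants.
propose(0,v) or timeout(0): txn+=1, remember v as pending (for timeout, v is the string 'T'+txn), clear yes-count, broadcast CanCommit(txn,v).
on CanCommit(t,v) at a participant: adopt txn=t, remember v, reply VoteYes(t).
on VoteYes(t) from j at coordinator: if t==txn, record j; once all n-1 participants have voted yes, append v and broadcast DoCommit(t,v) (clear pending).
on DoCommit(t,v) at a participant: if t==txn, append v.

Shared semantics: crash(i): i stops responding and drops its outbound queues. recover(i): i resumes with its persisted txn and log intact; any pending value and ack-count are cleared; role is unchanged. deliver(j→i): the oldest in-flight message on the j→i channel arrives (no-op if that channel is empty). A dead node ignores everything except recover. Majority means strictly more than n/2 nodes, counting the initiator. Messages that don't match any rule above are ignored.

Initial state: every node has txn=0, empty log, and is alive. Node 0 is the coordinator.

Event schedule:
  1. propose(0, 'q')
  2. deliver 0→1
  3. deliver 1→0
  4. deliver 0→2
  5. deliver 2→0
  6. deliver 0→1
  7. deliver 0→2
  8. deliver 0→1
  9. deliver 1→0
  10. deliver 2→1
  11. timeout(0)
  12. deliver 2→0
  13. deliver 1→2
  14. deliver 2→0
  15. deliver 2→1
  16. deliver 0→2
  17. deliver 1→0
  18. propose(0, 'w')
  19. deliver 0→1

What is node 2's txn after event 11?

1

[1] propose(0,'q') → N0(coor t1 [-])
[2] deliver 0→1 → N1(part t1 [-])
[3] deliver 1→0 → ∅
[4] deliver 0→2 → N2(part t1 [-])
[5] deliver 2→0 → N0(coor t1 [q])
[6] deliver 0→1 → N1(part t1 [q])
[7] deliver 0→2 → N2(part t1 [q])
[8] deliver 0→1 → ∅
[9] deliver 1→0 → ∅
[10] deliver 2→1 → ∅
[11] timeout(0) → N0(coor t2 [q])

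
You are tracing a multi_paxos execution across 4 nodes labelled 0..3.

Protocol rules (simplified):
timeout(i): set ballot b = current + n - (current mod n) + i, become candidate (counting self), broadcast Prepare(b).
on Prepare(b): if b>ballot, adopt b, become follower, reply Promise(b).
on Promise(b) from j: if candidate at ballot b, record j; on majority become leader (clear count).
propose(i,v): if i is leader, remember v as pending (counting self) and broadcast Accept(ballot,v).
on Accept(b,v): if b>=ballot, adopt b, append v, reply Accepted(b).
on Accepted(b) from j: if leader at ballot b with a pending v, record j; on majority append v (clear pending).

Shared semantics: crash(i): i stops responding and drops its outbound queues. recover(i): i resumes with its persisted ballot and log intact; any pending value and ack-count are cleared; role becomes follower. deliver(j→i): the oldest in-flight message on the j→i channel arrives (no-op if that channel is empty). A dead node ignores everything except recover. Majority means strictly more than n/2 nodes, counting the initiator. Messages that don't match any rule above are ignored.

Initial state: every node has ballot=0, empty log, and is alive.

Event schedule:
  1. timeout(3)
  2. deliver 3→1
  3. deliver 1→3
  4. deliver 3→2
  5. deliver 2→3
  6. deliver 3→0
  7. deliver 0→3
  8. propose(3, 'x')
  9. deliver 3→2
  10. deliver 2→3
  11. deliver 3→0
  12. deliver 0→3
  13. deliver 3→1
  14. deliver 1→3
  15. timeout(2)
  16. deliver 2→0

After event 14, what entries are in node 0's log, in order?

[1] timeout(3) → N3(cand b7 [-])
[2] deliver 3→1 → N1(foll b7 [-])
[3] deliver 1→3 → ∅
[4] deliver 3→2 → N2(foll b7 [-])
[5] deliver 2→3 → N3(lead b7 [-])
[6] deliver 3→0 → N0(foll b7 [-])
[7] deliver 0→3 → ∅
[8] propose(3,'x') → ∅
[9] deliver 3→2 → N2(foll b7 [x])
[10] deliver 2→3 → ∅
[11] deliver 3→0 → N0(foll b7 [x])
[12] deliver 0→3 → N3(lead b7 [x])
[13] deliver 3→1 → N1(foll b7 [x])
[14] deliver 1→3 → ∅

x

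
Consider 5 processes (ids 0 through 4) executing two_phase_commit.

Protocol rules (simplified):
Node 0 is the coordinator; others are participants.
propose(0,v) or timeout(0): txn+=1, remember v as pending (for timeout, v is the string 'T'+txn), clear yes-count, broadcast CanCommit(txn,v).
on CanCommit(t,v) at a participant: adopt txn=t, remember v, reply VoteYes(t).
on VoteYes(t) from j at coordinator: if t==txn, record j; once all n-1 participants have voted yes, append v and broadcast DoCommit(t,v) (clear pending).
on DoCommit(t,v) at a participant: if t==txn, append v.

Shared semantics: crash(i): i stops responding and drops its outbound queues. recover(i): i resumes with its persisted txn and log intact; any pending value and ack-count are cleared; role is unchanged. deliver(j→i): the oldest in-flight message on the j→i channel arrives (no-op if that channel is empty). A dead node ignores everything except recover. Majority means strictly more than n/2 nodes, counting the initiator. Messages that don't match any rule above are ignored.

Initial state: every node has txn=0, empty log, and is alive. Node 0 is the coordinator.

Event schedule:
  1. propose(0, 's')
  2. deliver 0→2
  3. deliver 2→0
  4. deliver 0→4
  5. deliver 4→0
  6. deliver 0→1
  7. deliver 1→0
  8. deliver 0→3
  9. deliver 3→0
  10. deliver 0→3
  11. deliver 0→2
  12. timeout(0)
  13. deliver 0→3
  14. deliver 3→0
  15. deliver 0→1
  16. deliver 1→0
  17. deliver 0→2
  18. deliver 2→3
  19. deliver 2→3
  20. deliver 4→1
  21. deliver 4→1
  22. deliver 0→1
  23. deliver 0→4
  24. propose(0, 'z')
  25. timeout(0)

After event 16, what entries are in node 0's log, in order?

s

[1] propose(0,'s') → N0(coor t1 [-])
[2] deliver 0→2 → N2(part t1 [-])
[3] deliver 2→0 → ∅
[4] deliver 0→4 → N4(part t1 [-])
[5] deliver 4→0 → ∅
[6] deliver 0→1 → N1(part t1 [-])
[7] deliver 1→0 → ∅
[8] deliver 0→3 → N3(part t1 [-])
[9] deliver 3→0 → N0(coor t1 [s])
[10] deliver 0→3 → N3(part t1 [s])
[11] deliver 0→2 → N2(part t1 [s])
[12] timeout(0) → N0(coor t2 [s])
[13] deliver 0→3 → N3(part t2 [s])
[14] deliver 3→0 → ∅
[15] deliver 0→1 → N1(part t1 [s])
[16] deliver 1→0 → ∅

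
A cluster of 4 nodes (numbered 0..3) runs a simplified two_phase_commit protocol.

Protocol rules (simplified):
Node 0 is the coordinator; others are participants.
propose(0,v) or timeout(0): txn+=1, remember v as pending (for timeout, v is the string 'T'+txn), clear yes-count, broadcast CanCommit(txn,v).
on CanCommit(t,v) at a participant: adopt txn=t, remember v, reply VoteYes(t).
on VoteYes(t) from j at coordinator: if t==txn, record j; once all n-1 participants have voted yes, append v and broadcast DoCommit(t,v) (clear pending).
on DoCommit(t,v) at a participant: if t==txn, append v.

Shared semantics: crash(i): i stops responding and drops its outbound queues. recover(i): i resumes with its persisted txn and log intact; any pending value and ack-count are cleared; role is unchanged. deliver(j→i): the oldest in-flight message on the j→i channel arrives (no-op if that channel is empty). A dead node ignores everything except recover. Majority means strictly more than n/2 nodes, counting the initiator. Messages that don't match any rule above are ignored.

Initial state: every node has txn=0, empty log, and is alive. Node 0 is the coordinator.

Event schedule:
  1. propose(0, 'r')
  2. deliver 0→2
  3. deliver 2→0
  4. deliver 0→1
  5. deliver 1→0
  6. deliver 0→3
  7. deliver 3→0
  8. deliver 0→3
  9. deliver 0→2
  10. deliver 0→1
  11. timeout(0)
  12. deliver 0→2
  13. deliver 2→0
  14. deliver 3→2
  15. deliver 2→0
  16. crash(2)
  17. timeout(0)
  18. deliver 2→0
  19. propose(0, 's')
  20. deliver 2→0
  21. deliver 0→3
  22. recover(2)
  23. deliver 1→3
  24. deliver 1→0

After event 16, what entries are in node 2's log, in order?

r

step 1 propose(0,'r'): 0={coor,t=1,log=-}
step 2 deliver 0→2: 2={part,t=1,log=-}
step 3 deliver 2→0: —
step 4 deliver 0→1: 1={part,t=1,log=-}
step 5 deliver 1→0: —
step 6 deliver 0→3: 3={part,t=1,log=-}
step 7 deliver 3→0: 0={coor,t=1,log=r}
step 8 deliver 0→3: 3={part,t=1,log=r}
step 9 deliver 0→2: 2={part,t=1,log=r}
step 10 deliver 0→1: 1={part,t=1,log=r}
step 11 timeout(0): 0={coor,t=2,log=r}
step 12 deliver 0→2: 2={part,t=2,log=r}
step 13 deliver 2→0: —
step 14 deliver 3→2: —
step 15 deliver 2→0: —
step 16 crash(2): 2={✗part,t=2,log=r}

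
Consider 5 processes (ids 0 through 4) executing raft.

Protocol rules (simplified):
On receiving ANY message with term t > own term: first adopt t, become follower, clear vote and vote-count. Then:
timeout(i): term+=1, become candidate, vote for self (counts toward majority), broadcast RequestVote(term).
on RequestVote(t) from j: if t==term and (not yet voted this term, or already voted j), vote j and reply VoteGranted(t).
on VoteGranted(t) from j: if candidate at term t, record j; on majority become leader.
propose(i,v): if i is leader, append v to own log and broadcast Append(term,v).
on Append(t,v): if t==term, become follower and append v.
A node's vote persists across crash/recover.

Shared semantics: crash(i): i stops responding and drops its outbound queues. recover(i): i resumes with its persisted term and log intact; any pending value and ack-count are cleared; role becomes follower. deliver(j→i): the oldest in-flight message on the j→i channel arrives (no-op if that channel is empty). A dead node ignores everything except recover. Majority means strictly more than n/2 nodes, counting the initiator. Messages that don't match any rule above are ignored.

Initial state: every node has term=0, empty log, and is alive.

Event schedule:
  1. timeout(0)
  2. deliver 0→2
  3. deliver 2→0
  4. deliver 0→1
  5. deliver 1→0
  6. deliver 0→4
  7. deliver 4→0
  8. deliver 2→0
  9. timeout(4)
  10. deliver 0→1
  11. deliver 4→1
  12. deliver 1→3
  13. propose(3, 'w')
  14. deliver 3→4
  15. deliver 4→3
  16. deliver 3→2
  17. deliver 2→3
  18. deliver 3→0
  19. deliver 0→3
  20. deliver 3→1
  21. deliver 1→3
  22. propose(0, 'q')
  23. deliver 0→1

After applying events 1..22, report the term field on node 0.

after 1 — timeout(0): n0:cand/t1/[-]
after 2 — deliver 0→2: n2:foll/t1/[-]
after 3 — deliver 2→0: ·
after 4 — deliver 0→1: n1:foll/t1/[-]
after 5 — deliver 1→0: n0:lead/t1/[-]
after 6 — deliver 0→4: n4:foll/t1/[-]
after 7 — deliver 4→0: ·
after 8 — deliver 2→0: ·
after 9 — timeout(4): n4:cand/t2/[-]
after 10 — deliver 0→1: ·
after 11 — deliver 4→1: n1:foll/t2/[-]
after 12 — deliver 1→3: ·
after 13 — propose(3,'w'): ·
after 14 — deliver 3→4: ·
after 15 — deliver 4→3: n3:foll/t2/[-]
after 16 — deliver 3→2: ·
after 17 — deliver 2→3: ·
after 18 — deliver 3→0: ·
after 19 — deliver 0→3: ·
after 20 — deliver 3→1: ·
after 21 — deliver 1→3: ·
after 22 — propose(0,'q'): n0:lead/t1/[q]

1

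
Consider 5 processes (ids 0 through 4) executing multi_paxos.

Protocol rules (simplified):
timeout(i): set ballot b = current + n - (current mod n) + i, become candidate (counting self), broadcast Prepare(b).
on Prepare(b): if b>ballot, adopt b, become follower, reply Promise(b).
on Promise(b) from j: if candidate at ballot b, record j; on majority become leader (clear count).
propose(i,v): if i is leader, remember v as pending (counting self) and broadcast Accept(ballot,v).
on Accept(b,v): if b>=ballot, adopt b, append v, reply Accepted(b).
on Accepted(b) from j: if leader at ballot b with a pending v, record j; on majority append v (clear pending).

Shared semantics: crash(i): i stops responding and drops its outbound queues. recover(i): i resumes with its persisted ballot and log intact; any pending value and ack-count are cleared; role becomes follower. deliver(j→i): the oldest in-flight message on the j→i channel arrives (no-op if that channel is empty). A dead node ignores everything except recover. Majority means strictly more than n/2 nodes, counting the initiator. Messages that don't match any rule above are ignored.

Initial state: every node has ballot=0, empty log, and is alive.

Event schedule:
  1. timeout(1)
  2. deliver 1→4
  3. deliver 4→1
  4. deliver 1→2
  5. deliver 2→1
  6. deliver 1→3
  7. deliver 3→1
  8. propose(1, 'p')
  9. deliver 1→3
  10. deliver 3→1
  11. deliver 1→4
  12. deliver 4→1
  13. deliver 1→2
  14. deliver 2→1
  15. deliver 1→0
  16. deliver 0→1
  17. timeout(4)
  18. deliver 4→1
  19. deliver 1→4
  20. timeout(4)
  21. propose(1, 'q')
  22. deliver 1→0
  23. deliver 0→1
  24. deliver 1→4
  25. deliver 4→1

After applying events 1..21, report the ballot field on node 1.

1. timeout(1):  <1:cand b6 ->
2. deliver 1→4:  <4:foll b6 ->
3. deliver 4→1:  nop
4. deliver 1→2:  <2:foll b6 ->
5. deliver 2→1:  <1:lead b6 ->
6. deliver 1→3:  <3:foll b6 ->
7. deliver 3→1:  nop
8. propose(1,'p'):  nop
9. deliver 1→3:  <3:foll b6 p>
10. deliver 3→1:  nop
11. deliver 1→4:  <4:foll b6 p>
12. deliver 4→1:  <1:lead b6 p>
13. deliver 1→2:  <2:foll b6 p>
14. deliver 2→1:  nop
15. deliver 1→0:  <0:foll b6 ->
16. deliver 0→1:  nop
17. timeout(4):  <4:cand b14 p>
18. deliver 4→1:  <1:foll b14 p>
19. deliver 1→4:  nop
20. timeout(4):  <4:cand b19 p>
21. propose(1,'q'):  nop

14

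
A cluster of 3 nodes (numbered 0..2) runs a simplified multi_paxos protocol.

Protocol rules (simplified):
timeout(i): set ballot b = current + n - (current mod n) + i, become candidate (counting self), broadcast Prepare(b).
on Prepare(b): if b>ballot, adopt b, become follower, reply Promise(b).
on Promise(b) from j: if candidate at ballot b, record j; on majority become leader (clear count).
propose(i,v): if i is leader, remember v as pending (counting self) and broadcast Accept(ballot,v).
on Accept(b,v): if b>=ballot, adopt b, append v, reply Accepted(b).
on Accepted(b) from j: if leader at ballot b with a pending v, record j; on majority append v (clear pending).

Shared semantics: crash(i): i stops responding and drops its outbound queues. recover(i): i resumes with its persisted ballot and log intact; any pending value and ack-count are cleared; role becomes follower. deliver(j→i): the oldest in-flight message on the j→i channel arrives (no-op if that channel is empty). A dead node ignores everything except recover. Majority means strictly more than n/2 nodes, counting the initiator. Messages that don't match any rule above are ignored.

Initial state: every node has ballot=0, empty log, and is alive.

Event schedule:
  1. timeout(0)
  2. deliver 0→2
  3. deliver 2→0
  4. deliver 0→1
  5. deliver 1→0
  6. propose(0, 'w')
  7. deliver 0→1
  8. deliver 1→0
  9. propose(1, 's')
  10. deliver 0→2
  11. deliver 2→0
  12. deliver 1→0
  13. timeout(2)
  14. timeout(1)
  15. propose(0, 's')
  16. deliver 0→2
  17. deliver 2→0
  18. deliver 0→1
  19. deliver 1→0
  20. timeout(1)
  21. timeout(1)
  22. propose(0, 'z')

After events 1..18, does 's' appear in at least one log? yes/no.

e1 timeout(0): 0[cand,b=3,-]
e2 deliver 0→2: 2[foll,b=3,-]
e3 deliver 2→0: 0[lead,b=3,-]
e4 deliver 0→1: 1[foll,b=3,-]
e5 deliver 1→0: ·
e6 propose(0,'w'): ·
e7 deliver 0→1: 1[foll,b=3,w]
e8 deliver 1→0: 0[lead,b=3,w]
e9 propose(1,'s'): ·
e10 deliver 0→2: 2[foll,b=3,w]
e11 deliver 2→0: ·
e12 deliver 1→0: ·
e13 timeout(2): 2[cand,b=8,w]
e14 timeout(1): 1[cand,b=7,w]
e15 propose(0,'s'): ·
e16 deliver 0→2: ·
e17 deliver 2→0: 0[foll,b=8,w]
e18 deliver 0→1: ·

no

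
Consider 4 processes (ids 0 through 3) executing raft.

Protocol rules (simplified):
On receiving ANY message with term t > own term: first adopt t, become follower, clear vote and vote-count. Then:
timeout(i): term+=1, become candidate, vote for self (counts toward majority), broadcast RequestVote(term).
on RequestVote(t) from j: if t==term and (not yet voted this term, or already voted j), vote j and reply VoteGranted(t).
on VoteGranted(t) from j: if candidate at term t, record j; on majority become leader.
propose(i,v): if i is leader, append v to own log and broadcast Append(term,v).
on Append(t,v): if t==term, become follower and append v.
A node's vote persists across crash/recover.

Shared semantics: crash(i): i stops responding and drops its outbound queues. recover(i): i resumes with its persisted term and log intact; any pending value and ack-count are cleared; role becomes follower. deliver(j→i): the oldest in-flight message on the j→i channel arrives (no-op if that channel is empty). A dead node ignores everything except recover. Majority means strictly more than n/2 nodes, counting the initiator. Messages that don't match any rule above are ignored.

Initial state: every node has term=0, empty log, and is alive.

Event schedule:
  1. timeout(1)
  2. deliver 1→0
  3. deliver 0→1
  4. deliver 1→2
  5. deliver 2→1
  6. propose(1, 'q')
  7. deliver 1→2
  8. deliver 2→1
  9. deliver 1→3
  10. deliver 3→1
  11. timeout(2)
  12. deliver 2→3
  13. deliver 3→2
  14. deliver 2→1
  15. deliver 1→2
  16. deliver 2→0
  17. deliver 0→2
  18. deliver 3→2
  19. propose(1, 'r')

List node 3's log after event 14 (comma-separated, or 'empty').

e1 timeout(1): 1[cand,t=1,-]
e2 deliver 1→0: 0[foll,t=1,-]
e3 deliver 0→1: ·
e4 deliver 1→2: 2[foll,t=1,-]
e5 deliver 2→1: 1[lead,t=1,-]
e6 propose(1,'q'): 1[lead,t=1,q]
e7 deliver 1→2: 2[foll,t=1,q]
e8 deliver 2→1: ·
e9 deliver 1→3: 3[foll,t=1,-]
e10 deliver 3→1: ·
e11 timeout(2): 2[cand,t=2,q]
e12 deliver 2→3: 3[foll,t=2,-]
e13 deliver 3→2: ·
e14 deliver 2→1: 1[foll,t=2,q]

empty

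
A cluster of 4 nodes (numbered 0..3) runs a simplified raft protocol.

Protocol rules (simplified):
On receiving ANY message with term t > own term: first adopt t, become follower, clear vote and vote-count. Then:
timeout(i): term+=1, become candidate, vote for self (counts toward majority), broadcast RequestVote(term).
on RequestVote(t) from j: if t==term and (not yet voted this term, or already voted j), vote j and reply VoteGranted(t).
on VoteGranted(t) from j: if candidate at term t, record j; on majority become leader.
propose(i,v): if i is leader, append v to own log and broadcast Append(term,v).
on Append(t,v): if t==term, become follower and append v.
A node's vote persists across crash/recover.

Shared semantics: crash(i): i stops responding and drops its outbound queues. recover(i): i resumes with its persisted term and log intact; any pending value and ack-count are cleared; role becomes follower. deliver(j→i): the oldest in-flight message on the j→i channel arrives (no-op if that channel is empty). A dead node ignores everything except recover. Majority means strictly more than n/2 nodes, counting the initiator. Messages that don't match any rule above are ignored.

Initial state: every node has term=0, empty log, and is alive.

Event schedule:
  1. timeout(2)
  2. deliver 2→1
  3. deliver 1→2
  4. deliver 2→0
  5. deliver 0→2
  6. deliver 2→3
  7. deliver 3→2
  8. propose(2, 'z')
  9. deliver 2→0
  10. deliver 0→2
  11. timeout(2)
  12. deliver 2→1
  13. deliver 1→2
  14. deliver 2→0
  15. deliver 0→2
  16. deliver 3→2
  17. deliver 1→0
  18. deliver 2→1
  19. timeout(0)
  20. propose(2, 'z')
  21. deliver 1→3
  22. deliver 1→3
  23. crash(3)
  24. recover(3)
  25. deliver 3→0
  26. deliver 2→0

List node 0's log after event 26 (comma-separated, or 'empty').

z

1. timeout(2):  <2:cand t1 ->
2. deliver 2→1:  <1:foll t1 ->
3. deliver 1→2:  nop
4. deliver 2→0:  <0:foll t1 ->
5. deliver 0→2:  <2:lead t1 ->
6. deliver 2→3:  <3:foll t1 ->
7. deliver 3→2:  nop
8. propose(2,'z'):  <2:lead t1 z>
9. deliver 2→0:  <0:foll t1 z>
10. deliver 0→2:  nop
11. timeout(2):  <2:cand t2 z>
12. deliver 2→1:  <1:foll t1 z>
13. deliver 1→2:  nop
14. deliver 2→0:  <0:foll t2 z>
15. deliver 0→2:  nop
16. deliver 3→2:  nop
17. deliver 1→0:  nop
18. deliver 2→1:  <1:foll t2 z>
19. timeout(0):  <0:cand t3 z>
20. propose(2,'z'):  nop
21. deliver 1→3:  nop
22. deliver 1→3:  nop
23. crash(3):  <3:✗foll t1 ->
24. recover(3):  <3:foll t1 ->
25. deliver 3→0:  nop
26. deliver 2→0:  nop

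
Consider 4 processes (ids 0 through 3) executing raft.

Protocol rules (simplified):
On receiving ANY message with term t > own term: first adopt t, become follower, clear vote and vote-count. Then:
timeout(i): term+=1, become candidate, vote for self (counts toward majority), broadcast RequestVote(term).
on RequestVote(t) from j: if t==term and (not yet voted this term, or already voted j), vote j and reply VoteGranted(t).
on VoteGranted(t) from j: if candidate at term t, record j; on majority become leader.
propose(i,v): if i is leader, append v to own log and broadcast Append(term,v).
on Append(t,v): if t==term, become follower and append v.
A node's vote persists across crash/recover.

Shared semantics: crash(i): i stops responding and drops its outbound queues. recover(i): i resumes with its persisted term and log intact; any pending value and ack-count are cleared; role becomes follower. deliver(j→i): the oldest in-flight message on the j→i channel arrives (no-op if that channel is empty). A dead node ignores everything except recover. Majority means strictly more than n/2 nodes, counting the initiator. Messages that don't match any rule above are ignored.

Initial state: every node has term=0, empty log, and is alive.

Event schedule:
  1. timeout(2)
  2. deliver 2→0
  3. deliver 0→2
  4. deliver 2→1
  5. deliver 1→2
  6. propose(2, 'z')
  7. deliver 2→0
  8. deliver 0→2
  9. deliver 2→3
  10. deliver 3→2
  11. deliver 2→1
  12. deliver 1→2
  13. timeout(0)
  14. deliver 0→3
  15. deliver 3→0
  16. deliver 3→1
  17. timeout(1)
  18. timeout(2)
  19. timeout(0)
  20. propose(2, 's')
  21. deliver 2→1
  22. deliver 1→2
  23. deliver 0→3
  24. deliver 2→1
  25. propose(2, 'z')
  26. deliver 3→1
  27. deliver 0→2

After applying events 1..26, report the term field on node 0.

3

[1] timeout(2) → N2(cand t1 [-])
[2] deliver 2→0 → N0(foll t1 [-])
[3] deliver 0→2 → ∅
[4] deliver 2→1 → N1(foll t1 [-])
[5] deliver 1→2 → N2(lead t1 [-])
[6] propose(2,'z') → N2(lead t1 [z])
[7] deliver 2→0 → N0(foll t1 [z])
[8] deliver 0→2 → ∅
[9] deliver 2→3 → N3(foll t1 [-])
[10] deliver 3→2 → ∅
[11] deliver 2→1 → N1(foll t1 [z])
[12] deliver 1→2 → ∅
[13] timeout(0) → N0(cand t2 [z])
[14] deliver 0→3 → N3(foll t2 [-])
[15] deliver 3→0 → ∅
[16] deliver 3→1 → ∅
[17] timeout(1) → N1(cand t2 [z])
[18] timeout(2) → N2(cand t2 [z])
[19] timeout(0) → N0(cand t3 [z])
[20] propose(2,'s') → ∅
[21] deliver 2→1 → ∅
[22] deliver 1→2 → ∅
[23] deliver 0→3 → N3(foll t3 [-])
[24] deliver 2→1 → ∅
[25] propose(2,'z') → ∅
[26] deliver 3→1 → ∅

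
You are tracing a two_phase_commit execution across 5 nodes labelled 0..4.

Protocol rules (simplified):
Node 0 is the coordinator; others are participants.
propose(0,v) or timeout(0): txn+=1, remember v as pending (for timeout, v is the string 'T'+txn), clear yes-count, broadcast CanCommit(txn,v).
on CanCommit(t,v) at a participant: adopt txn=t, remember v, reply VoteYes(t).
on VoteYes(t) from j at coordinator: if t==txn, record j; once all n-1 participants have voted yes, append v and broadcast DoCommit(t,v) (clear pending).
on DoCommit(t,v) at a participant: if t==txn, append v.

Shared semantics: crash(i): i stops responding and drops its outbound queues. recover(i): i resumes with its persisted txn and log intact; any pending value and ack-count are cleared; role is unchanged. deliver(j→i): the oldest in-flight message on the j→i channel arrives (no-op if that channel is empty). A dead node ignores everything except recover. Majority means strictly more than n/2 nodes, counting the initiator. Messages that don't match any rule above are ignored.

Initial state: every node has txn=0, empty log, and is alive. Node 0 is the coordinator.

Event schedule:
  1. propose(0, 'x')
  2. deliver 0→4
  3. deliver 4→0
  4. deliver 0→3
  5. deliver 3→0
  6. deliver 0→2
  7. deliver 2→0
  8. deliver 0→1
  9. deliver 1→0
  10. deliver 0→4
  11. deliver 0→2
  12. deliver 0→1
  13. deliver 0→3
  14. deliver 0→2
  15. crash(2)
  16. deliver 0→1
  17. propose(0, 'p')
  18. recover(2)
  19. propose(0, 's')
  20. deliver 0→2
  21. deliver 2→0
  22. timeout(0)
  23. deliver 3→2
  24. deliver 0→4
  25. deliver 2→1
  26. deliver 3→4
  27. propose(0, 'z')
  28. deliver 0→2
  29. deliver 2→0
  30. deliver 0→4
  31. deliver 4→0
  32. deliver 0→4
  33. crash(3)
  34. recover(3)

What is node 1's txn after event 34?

[1] propose(0,'x') → N0(coor t1 [-])
[2] deliver 0→4 → N4(part t1 [-])
[3] deliver 4→0 → ∅
[4] deliver 0→3 → N3(part t1 [-])
[5] deliver 3→0 → ∅
[6] deliver 0→2 → N2(part t1 [-])
[7] deliver 2→0 → ∅
[8] deliver 0→1 → N1(part t1 [-])
[9] deliver 1→0 → N0(coor t1 [x])
[10] deliver 0→4 → N4(part t1 [x])
[11] deliver 0→2 → N2(part t1 [x])
[12] deliver 0→1 → N1(part t1 [x])
[13] deliver 0→3 → N3(part t1 [x])
[14] deliver 0→2 → ∅
[15] crash(2) → N2(✗part t1 [x])
[16] deliver 0→1 → ∅
[17] propose(0,'p') → N0(coor t2 [x])
[18] recover(2) → N2(part t1 [x])
[19] propose(0,'s') → N0(coor t3 [x])
[20] deliver 0→2 → N2(part t2 [x])
[21] deliver 2→0 → ∅
[22] timeout(0) → N0(coor t4 [x])
[23] deliver 3→2 → ∅
[24] deliver 0→4 → N4(part t2 [x])
[25] deliver 2→1 → ∅
[26] deliver 3→4 → ∅
[27] propose(0,'z') → N0(coor t5 [x])
[28] deliver 0→2 → N2(part t3 [x])
[29] deliver 2→0 → ∅
[30] deliver 0→4 → N4(part t3 [x])
[31] deliver 4→0 → ∅
[32] deliver 0→4 → N4(part t4 [x])
[33] crash(3) → N3(✗part t1 [x])
[34] recover(3) → N3(part t1 [x])

1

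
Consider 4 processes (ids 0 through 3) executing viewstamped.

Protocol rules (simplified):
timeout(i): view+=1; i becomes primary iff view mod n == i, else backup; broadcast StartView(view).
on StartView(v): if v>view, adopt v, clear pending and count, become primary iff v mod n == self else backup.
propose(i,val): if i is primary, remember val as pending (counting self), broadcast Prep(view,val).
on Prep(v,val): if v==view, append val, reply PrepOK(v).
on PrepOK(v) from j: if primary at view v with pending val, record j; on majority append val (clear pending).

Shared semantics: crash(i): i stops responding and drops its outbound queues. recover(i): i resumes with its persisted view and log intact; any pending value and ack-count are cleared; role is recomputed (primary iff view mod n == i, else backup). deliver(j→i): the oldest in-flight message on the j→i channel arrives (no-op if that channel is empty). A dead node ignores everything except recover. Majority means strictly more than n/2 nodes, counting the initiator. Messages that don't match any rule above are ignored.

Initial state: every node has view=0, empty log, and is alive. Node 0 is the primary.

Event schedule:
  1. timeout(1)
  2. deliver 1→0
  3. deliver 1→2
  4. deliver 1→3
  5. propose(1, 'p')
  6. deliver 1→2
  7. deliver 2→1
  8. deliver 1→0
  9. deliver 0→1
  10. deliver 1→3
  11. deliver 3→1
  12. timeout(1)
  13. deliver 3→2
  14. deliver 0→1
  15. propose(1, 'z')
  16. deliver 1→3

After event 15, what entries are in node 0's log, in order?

1. timeout(1):  <1:prim v1 ->
2. deliver 1→0:  <0:back v1 ->
3. deliver 1→2:  <2:back v1 ->
4. deliver 1→3:  <3:back v1 ->
5. propose(1,'p'):  nop
6. deliver 1→2:  <2:back v1 p>
7. deliver 2→1:  nop
8. deliver 1→0:  <0:back v1 p>
9. deliver 0→1:  <1:prim v1 p>
10. deliver 1→3:  <3:back v1 p>
11. deliver 3→1:  nop
12. timeout(1):  <1:back v2 p>
13. deliver 3→2:  nop
14. deliver 0→1:  nop
15. propose(1,'z'):  nop

p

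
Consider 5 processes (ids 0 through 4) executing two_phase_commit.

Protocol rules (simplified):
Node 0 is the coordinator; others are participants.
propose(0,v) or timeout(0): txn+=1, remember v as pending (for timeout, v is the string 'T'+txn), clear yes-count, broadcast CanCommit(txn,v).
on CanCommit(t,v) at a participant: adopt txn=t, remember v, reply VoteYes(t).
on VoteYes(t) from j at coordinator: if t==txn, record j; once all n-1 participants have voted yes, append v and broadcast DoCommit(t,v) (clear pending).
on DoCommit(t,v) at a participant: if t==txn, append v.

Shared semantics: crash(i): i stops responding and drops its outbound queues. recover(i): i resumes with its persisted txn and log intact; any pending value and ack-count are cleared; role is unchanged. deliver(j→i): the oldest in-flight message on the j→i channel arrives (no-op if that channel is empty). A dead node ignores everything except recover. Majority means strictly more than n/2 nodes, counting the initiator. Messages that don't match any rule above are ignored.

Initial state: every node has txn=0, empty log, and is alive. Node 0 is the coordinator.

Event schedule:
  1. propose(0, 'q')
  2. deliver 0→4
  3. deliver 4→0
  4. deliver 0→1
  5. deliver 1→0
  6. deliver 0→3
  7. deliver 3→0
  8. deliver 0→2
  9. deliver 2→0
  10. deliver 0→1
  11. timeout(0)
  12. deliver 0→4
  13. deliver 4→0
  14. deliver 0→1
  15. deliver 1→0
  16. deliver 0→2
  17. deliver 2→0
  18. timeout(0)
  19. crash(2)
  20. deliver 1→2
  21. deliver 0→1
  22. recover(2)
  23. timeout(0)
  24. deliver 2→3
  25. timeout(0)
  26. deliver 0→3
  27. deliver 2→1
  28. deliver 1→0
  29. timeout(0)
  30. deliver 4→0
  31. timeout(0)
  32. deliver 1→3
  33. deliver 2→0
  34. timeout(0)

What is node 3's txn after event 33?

e1 propose(0,'q'): 0[coor,t=1,-]
e2 deliver 0→4: 4[part,t=1,-]
e3 deliver 4→0: ·
e4 deliver 0→1: 1[part,t=1,-]
e5 deliver 1→0: ·
e6 deliver 0→3: 3[part,t=1,-]
e7 deliver 3→0: ·
e8 deliver 0→2: 2[part,t=1,-]
e9 deliver 2→0: 0[coor,t=1,q]
e10 deliver 0→1: 1[part,t=1,q]
e11 timeout(0): 0[coor,t=2,q]
e12 deliver 0→4: 4[part,t=1,q]
e13 deliver 4→0: ·
e14 deliver 0→1: 1[part,t=2,q]
e15 deliver 1→0: ·
e16 deliver 0→2: 2[part,t=1,q]
e17 deliver 2→0: ·
e18 timeout(0): 0[coor,t=3,q]
e19 crash(2): 2[✗part,t=1,q]
e20 deliver 1→2: ·
e21 deliver 0→1: 1[part,t=3,q]
e22 recover(2): 2[part,t=1,q]
e23 timeout(0): 0[coor,t=4,q]
e24 deliver 2→3: ·
e25 timeout(0): 0[coor,t=5,q]
e26 deliver 0→3: 3[part,t=1,q]
e27 deliver 2→1: ·
e28 deliver 1→0: ·
e29 timeout(0): 0[coor,t=6,q]
e30 deliver 4→0: ·
e31 timeout(0): 0[coor,t=7,q]
e32 deliver 1→3: ·
e33 deliver 2→0: ·

1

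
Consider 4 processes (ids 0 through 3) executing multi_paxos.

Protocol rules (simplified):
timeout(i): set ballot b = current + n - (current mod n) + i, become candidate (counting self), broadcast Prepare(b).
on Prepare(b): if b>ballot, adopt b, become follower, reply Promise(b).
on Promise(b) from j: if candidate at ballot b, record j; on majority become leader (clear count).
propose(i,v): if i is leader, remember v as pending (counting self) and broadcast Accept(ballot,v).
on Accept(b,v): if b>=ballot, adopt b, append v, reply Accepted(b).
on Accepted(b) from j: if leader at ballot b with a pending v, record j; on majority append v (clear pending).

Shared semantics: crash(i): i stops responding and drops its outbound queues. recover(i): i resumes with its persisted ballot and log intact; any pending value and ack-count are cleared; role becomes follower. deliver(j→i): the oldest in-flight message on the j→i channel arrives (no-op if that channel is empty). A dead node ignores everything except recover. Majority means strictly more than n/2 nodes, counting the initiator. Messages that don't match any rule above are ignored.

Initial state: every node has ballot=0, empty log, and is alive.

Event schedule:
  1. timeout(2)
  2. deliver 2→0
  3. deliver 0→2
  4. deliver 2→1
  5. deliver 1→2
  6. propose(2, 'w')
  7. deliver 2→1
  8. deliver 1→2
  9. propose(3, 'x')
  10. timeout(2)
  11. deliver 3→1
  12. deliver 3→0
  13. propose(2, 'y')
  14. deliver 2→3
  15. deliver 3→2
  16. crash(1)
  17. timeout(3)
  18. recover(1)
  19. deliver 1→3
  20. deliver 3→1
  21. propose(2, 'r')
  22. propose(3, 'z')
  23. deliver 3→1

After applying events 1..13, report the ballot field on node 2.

10

[1] timeout(2) → N2(cand b6 [-])
[2] deliver 2→0 → N0(foll b6 [-])
[3] deliver 0→2 → ∅
[4] deliver 2→1 → N1(foll b6 [-])
[5] deliver 1→2 → N2(lead b6 [-])
[6] propose(2,'w') → ∅
[7] deliver 2→1 → N1(foll b6 [w])
[8] deliver 1→2 → ∅
[9] propose(3,'x') → ∅
[10] timeout(2) → N2(cand b10 [-])
[11] deliver 3→1 → ∅
[12] deliver 3→0 → ∅
[13] propose(2,'y') → ∅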